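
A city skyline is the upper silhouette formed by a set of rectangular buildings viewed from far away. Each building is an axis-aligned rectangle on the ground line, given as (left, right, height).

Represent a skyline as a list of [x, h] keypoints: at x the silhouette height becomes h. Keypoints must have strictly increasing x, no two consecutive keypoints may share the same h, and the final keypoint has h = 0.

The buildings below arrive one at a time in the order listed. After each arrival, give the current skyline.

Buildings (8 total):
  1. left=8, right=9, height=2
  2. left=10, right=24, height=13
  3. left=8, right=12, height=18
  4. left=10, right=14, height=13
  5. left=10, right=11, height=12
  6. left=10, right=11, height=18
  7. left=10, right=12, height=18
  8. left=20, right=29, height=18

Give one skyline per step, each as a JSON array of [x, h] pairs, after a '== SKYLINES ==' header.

== SKYLINES ==
[[8,2],[9,0]]
[[8,2],[9,0],[10,13],[24,0]]
[[8,18],[12,13],[24,0]]
[[8,18],[12,13],[24,0]]
[[8,18],[12,13],[24,0]]
[[8,18],[12,13],[24,0]]
[[8,18],[12,13],[24,0]]
[[8,18],[12,13],[20,18],[29,0]]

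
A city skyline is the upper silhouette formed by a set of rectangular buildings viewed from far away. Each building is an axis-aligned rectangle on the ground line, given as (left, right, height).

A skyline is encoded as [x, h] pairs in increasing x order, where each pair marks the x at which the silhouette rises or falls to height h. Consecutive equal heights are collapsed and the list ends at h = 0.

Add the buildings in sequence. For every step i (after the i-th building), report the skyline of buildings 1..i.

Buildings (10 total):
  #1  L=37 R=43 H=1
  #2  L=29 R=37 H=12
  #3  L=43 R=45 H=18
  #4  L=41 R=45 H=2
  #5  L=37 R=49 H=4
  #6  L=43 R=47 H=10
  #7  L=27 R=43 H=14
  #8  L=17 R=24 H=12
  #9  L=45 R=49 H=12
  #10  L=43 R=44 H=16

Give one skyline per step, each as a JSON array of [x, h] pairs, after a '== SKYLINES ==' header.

== SKYLINES ==
[[37,1],[43,0]]
[[29,12],[37,1],[43,0]]
[[29,12],[37,1],[43,18],[45,0]]
[[29,12],[37,1],[41,2],[43,18],[45,0]]
[[29,12],[37,4],[43,18],[45,4],[49,0]]
[[29,12],[37,4],[43,18],[45,10],[47,4],[49,0]]
[[27,14],[43,18],[45,10],[47,4],[49,0]]
[[17,12],[24,0],[27,14],[43,18],[45,10],[47,4],[49,0]]
[[17,12],[24,0],[27,14],[43,18],[45,12],[49,0]]
[[17,12],[24,0],[27,14],[43,18],[45,12],[49,0]]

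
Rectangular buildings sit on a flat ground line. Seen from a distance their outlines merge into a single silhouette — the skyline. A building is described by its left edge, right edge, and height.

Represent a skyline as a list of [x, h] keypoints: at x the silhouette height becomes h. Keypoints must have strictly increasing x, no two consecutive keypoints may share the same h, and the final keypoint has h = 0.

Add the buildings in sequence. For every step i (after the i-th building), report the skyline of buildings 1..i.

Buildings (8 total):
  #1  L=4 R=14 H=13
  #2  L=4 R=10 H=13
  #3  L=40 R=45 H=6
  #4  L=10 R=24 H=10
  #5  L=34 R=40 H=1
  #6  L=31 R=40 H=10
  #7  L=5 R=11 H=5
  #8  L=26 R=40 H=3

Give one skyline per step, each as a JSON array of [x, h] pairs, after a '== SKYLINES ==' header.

== SKYLINES ==
[[4,13],[14,0]]
[[4,13],[14,0]]
[[4,13],[14,0],[40,6],[45,0]]
[[4,13],[14,10],[24,0],[40,6],[45,0]]
[[4,13],[14,10],[24,0],[34,1],[40,6],[45,0]]
[[4,13],[14,10],[24,0],[31,10],[40,6],[45,0]]
[[4,13],[14,10],[24,0],[31,10],[40,6],[45,0]]
[[4,13],[14,10],[24,0],[26,3],[31,10],[40,6],[45,0]]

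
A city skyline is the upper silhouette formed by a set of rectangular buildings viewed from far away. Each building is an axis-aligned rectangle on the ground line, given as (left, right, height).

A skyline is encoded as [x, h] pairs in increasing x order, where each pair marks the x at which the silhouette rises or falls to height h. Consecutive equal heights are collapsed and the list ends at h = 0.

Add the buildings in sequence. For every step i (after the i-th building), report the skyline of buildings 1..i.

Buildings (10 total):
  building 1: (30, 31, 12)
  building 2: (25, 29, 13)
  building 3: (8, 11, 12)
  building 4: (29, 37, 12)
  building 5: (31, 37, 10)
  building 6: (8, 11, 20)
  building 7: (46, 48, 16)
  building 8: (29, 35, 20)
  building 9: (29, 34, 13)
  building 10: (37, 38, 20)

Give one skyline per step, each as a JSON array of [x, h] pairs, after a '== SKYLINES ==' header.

== SKYLINES ==
[[30,12],[31,0]]
[[25,13],[29,0],[30,12],[31,0]]
[[8,12],[11,0],[25,13],[29,0],[30,12],[31,0]]
[[8,12],[11,0],[25,13],[29,12],[37,0]]
[[8,12],[11,0],[25,13],[29,12],[37,0]]
[[8,20],[11,0],[25,13],[29,12],[37,0]]
[[8,20],[11,0],[25,13],[29,12],[37,0],[46,16],[48,0]]
[[8,20],[11,0],[25,13],[29,20],[35,12],[37,0],[46,16],[48,0]]
[[8,20],[11,0],[25,13],[29,20],[35,12],[37,0],[46,16],[48,0]]
[[8,20],[11,0],[25,13],[29,20],[35,12],[37,20],[38,0],[46,16],[48,0]]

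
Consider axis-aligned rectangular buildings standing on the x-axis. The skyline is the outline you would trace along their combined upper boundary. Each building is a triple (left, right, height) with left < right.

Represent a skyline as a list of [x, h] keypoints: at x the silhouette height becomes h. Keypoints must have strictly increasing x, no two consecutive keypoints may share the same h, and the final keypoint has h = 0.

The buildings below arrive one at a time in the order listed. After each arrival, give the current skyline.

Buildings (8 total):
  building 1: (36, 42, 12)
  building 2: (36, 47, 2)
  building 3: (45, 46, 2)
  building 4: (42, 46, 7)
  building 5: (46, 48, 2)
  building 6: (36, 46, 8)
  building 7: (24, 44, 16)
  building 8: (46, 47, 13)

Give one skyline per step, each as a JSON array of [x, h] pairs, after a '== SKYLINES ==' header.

== SKYLINES ==
[[36,12],[42,0]]
[[36,12],[42,2],[47,0]]
[[36,12],[42,2],[47,0]]
[[36,12],[42,7],[46,2],[47,0]]
[[36,12],[42,7],[46,2],[48,0]]
[[36,12],[42,8],[46,2],[48,0]]
[[24,16],[44,8],[46,2],[48,0]]
[[24,16],[44,8],[46,13],[47,2],[48,0]]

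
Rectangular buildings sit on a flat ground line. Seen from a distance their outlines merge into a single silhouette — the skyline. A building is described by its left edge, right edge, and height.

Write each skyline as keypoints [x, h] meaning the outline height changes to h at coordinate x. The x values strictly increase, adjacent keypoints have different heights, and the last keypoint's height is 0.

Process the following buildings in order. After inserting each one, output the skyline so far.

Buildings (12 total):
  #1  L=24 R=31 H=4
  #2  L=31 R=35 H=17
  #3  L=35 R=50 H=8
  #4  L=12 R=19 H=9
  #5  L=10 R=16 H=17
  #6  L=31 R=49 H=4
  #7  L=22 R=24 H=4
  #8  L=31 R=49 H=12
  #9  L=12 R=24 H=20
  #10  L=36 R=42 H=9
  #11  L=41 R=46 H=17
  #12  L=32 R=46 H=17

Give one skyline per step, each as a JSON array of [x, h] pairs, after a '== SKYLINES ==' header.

== SKYLINES ==
[[24,4],[31,0]]
[[24,4],[31,17],[35,0]]
[[24,4],[31,17],[35,8],[50,0]]
[[12,9],[19,0],[24,4],[31,17],[35,8],[50,0]]
[[10,17],[16,9],[19,0],[24,4],[31,17],[35,8],[50,0]]
[[10,17],[16,9],[19,0],[24,4],[31,17],[35,8],[50,0]]
[[10,17],[16,9],[19,0],[22,4],[31,17],[35,8],[50,0]]
[[10,17],[16,9],[19,0],[22,4],[31,17],[35,12],[49,8],[50,0]]
[[10,17],[12,20],[24,4],[31,17],[35,12],[49,8],[50,0]]
[[10,17],[12,20],[24,4],[31,17],[35,12],[49,8],[50,0]]
[[10,17],[12,20],[24,4],[31,17],[35,12],[41,17],[46,12],[49,8],[50,0]]
[[10,17],[12,20],[24,4],[31,17],[46,12],[49,8],[50,0]]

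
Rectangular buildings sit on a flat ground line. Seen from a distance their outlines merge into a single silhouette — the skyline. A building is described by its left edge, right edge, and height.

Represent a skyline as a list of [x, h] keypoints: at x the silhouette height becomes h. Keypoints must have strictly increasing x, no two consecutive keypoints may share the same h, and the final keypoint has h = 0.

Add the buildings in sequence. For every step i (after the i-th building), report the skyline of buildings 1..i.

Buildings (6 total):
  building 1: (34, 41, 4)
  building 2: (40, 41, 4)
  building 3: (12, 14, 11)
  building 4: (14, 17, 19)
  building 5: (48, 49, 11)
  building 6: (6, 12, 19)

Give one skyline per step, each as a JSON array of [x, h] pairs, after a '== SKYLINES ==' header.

== SKYLINES ==
[[34,4],[41,0]]
[[34,4],[41,0]]
[[12,11],[14,0],[34,4],[41,0]]
[[12,11],[14,19],[17,0],[34,4],[41,0]]
[[12,11],[14,19],[17,0],[34,4],[41,0],[48,11],[49,0]]
[[6,19],[12,11],[14,19],[17,0],[34,4],[41,0],[48,11],[49,0]]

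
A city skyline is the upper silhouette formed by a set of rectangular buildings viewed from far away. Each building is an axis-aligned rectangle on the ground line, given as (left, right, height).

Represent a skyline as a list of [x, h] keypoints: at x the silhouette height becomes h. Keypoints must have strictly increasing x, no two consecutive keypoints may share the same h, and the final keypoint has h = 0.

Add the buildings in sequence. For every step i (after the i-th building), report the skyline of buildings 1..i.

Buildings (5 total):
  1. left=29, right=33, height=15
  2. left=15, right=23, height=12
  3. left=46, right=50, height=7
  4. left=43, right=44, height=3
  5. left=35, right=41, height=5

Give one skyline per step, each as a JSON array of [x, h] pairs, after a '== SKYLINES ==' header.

== SKYLINES ==
[[29,15],[33,0]]
[[15,12],[23,0],[29,15],[33,0]]
[[15,12],[23,0],[29,15],[33,0],[46,7],[50,0]]
[[15,12],[23,0],[29,15],[33,0],[43,3],[44,0],[46,7],[50,0]]
[[15,12],[23,0],[29,15],[33,0],[35,5],[41,0],[43,3],[44,0],[46,7],[50,0]]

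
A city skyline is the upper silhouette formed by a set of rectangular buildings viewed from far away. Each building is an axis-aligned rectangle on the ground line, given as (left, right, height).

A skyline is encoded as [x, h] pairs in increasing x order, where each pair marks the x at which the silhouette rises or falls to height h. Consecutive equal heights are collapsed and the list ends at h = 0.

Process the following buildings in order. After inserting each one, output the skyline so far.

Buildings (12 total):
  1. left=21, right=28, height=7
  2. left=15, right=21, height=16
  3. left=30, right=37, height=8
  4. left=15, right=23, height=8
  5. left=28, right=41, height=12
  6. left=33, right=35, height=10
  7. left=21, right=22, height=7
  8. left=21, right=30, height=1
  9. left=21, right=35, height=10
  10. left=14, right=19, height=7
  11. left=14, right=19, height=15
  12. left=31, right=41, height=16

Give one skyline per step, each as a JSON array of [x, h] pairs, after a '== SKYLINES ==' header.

== SKYLINES ==
[[21,7],[28,0]]
[[15,16],[21,7],[28,0]]
[[15,16],[21,7],[28,0],[30,8],[37,0]]
[[15,16],[21,8],[23,7],[28,0],[30,8],[37,0]]
[[15,16],[21,8],[23,7],[28,12],[41,0]]
[[15,16],[21,8],[23,7],[28,12],[41,0]]
[[15,16],[21,8],[23,7],[28,12],[41,0]]
[[15,16],[21,8],[23,7],[28,12],[41,0]]
[[15,16],[21,10],[28,12],[41,0]]
[[14,7],[15,16],[21,10],[28,12],[41,0]]
[[14,15],[15,16],[21,10],[28,12],[41,0]]
[[14,15],[15,16],[21,10],[28,12],[31,16],[41,0]]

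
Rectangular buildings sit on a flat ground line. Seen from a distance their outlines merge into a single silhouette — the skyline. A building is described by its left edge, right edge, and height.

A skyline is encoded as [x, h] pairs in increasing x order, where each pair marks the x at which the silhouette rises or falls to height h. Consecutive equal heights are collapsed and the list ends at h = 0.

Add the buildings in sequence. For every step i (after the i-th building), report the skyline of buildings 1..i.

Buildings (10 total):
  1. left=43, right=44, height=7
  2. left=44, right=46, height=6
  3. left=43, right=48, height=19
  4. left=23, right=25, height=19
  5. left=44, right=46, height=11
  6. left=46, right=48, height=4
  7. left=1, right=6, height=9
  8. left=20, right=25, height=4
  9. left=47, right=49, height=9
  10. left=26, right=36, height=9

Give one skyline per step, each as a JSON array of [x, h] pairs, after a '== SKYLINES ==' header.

== SKYLINES ==
[[43,7],[44,0]]
[[43,7],[44,6],[46,0]]
[[43,19],[48,0]]
[[23,19],[25,0],[43,19],[48,0]]
[[23,19],[25,0],[43,19],[48,0]]
[[23,19],[25,0],[43,19],[48,0]]
[[1,9],[6,0],[23,19],[25,0],[43,19],[48,0]]
[[1,9],[6,0],[20,4],[23,19],[25,0],[43,19],[48,0]]
[[1,9],[6,0],[20,4],[23,19],[25,0],[43,19],[48,9],[49,0]]
[[1,9],[6,0],[20,4],[23,19],[25,0],[26,9],[36,0],[43,19],[48,9],[49,0]]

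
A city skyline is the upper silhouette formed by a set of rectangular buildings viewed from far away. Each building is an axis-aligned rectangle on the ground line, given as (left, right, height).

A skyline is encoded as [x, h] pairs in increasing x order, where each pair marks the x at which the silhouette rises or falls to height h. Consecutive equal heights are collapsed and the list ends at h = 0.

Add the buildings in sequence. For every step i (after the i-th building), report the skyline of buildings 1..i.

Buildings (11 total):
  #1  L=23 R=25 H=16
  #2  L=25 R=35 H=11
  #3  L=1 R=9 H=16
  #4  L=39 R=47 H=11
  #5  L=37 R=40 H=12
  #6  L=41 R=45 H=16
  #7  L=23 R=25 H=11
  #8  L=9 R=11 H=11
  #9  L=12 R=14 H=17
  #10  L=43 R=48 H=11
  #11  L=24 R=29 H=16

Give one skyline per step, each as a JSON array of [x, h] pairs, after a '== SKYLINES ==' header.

== SKYLINES ==
[[23,16],[25,0]]
[[23,16],[25,11],[35,0]]
[[1,16],[9,0],[23,16],[25,11],[35,0]]
[[1,16],[9,0],[23,16],[25,11],[35,0],[39,11],[47,0]]
[[1,16],[9,0],[23,16],[25,11],[35,0],[37,12],[40,11],[47,0]]
[[1,16],[9,0],[23,16],[25,11],[35,0],[37,12],[40,11],[41,16],[45,11],[47,0]]
[[1,16],[9,0],[23,16],[25,11],[35,0],[37,12],[40,11],[41,16],[45,11],[47,0]]
[[1,16],[9,11],[11,0],[23,16],[25,11],[35,0],[37,12],[40,11],[41,16],[45,11],[47,0]]
[[1,16],[9,11],[11,0],[12,17],[14,0],[23,16],[25,11],[35,0],[37,12],[40,11],[41,16],[45,11],[47,0]]
[[1,16],[9,11],[11,0],[12,17],[14,0],[23,16],[25,11],[35,0],[37,12],[40,11],[41,16],[45,11],[48,0]]
[[1,16],[9,11],[11,0],[12,17],[14,0],[23,16],[29,11],[35,0],[37,12],[40,11],[41,16],[45,11],[48,0]]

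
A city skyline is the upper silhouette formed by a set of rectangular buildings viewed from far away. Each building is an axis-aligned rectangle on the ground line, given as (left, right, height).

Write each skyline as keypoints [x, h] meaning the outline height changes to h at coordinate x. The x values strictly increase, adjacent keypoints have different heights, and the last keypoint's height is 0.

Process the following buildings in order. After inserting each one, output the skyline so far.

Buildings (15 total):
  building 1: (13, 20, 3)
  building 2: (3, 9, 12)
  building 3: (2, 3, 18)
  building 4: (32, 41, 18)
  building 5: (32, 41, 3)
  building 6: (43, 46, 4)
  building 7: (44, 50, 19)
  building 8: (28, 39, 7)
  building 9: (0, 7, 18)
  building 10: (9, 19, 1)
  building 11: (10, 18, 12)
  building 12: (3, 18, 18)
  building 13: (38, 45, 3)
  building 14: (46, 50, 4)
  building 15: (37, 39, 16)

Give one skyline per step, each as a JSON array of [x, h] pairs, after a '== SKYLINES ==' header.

== SKYLINES ==
[[13,3],[20,0]]
[[3,12],[9,0],[13,3],[20,0]]
[[2,18],[3,12],[9,0],[13,3],[20,0]]
[[2,18],[3,12],[9,0],[13,3],[20,0],[32,18],[41,0]]
[[2,18],[3,12],[9,0],[13,3],[20,0],[32,18],[41,0]]
[[2,18],[3,12],[9,0],[13,3],[20,0],[32,18],[41,0],[43,4],[46,0]]
[[2,18],[3,12],[9,0],[13,3],[20,0],[32,18],[41,0],[43,4],[44,19],[50,0]]
[[2,18],[3,12],[9,0],[13,3],[20,0],[28,7],[32,18],[41,0],[43,4],[44,19],[50,0]]
[[0,18],[7,12],[9,0],[13,3],[20,0],[28,7],[32,18],[41,0],[43,4],[44,19],[50,0]]
[[0,18],[7,12],[9,1],[13,3],[20,0],[28,7],[32,18],[41,0],[43,4],[44,19],[50,0]]
[[0,18],[7,12],[9,1],[10,12],[18,3],[20,0],[28,7],[32,18],[41,0],[43,4],[44,19],[50,0]]
[[0,18],[18,3],[20,0],[28,7],[32,18],[41,0],[43,4],[44,19],[50,0]]
[[0,18],[18,3],[20,0],[28,7],[32,18],[41,3],[43,4],[44,19],[50,0]]
[[0,18],[18,3],[20,0],[28,7],[32,18],[41,3],[43,4],[44,19],[50,0]]
[[0,18],[18,3],[20,0],[28,7],[32,18],[41,3],[43,4],[44,19],[50,0]]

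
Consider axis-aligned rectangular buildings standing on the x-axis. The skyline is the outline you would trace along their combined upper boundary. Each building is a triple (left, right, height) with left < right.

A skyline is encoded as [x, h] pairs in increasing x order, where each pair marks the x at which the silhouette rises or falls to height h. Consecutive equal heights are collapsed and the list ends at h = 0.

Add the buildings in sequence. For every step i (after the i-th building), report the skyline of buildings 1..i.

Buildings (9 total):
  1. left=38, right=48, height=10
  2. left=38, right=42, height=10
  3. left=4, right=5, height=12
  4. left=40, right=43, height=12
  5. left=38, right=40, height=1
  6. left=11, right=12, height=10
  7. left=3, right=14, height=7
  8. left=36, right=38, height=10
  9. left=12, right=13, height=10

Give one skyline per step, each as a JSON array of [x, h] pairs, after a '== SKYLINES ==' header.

== SKYLINES ==
[[38,10],[48,0]]
[[38,10],[48,0]]
[[4,12],[5,0],[38,10],[48,0]]
[[4,12],[5,0],[38,10],[40,12],[43,10],[48,0]]
[[4,12],[5,0],[38,10],[40,12],[43,10],[48,0]]
[[4,12],[5,0],[11,10],[12,0],[38,10],[40,12],[43,10],[48,0]]
[[3,7],[4,12],[5,7],[11,10],[12,7],[14,0],[38,10],[40,12],[43,10],[48,0]]
[[3,7],[4,12],[5,7],[11,10],[12,7],[14,0],[36,10],[40,12],[43,10],[48,0]]
[[3,7],[4,12],[5,7],[11,10],[13,7],[14,0],[36,10],[40,12],[43,10],[48,0]]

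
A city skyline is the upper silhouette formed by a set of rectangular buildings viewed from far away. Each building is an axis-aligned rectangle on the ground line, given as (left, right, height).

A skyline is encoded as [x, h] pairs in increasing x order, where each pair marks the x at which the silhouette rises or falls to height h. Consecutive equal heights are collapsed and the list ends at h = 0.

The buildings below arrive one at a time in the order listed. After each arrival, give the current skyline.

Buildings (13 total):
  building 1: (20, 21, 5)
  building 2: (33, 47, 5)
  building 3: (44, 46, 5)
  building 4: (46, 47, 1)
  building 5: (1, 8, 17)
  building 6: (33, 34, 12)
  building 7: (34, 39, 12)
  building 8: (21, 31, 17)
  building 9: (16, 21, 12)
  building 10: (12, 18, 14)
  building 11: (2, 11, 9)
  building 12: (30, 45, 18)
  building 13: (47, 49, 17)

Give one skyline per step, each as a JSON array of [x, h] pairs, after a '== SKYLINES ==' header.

== SKYLINES ==
[[20,5],[21,0]]
[[20,5],[21,0],[33,5],[47,0]]
[[20,5],[21,0],[33,5],[47,0]]
[[20,5],[21,0],[33,5],[47,0]]
[[1,17],[8,0],[20,5],[21,0],[33,5],[47,0]]
[[1,17],[8,0],[20,5],[21,0],[33,12],[34,5],[47,0]]
[[1,17],[8,0],[20,5],[21,0],[33,12],[39,5],[47,0]]
[[1,17],[8,0],[20,5],[21,17],[31,0],[33,12],[39,5],[47,0]]
[[1,17],[8,0],[16,12],[21,17],[31,0],[33,12],[39,5],[47,0]]
[[1,17],[8,0],[12,14],[18,12],[21,17],[31,0],[33,12],[39,5],[47,0]]
[[1,17],[8,9],[11,0],[12,14],[18,12],[21,17],[31,0],[33,12],[39,5],[47,0]]
[[1,17],[8,9],[11,0],[12,14],[18,12],[21,17],[30,18],[45,5],[47,0]]
[[1,17],[8,9],[11,0],[12,14],[18,12],[21,17],[30,18],[45,5],[47,17],[49,0]]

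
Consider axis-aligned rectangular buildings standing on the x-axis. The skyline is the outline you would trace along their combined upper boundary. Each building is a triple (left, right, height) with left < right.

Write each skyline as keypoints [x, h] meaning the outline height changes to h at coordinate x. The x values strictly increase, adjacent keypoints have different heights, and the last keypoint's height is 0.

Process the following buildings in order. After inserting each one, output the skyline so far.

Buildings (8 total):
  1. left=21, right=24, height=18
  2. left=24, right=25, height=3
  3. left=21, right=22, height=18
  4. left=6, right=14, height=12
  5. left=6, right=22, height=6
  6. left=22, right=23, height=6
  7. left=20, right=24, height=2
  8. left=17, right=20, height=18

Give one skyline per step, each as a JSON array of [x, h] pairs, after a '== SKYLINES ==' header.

== SKYLINES ==
[[21,18],[24,0]]
[[21,18],[24,3],[25,0]]
[[21,18],[24,3],[25,0]]
[[6,12],[14,0],[21,18],[24,3],[25,0]]
[[6,12],[14,6],[21,18],[24,3],[25,0]]
[[6,12],[14,6],[21,18],[24,3],[25,0]]
[[6,12],[14,6],[21,18],[24,3],[25,0]]
[[6,12],[14,6],[17,18],[20,6],[21,18],[24,3],[25,0]]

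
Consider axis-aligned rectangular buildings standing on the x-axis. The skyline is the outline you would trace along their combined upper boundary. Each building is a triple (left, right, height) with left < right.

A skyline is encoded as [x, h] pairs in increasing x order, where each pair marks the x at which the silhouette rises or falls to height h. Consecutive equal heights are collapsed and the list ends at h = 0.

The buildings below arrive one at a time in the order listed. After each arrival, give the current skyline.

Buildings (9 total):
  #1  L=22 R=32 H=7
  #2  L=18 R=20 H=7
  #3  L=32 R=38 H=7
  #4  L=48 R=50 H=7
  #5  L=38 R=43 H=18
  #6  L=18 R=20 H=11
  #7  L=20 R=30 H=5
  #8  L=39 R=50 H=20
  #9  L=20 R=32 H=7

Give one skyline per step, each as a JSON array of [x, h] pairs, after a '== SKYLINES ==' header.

== SKYLINES ==
[[22,7],[32,0]]
[[18,7],[20,0],[22,7],[32,0]]
[[18,7],[20,0],[22,7],[38,0]]
[[18,7],[20,0],[22,7],[38,0],[48,7],[50,0]]
[[18,7],[20,0],[22,7],[38,18],[43,0],[48,7],[50,0]]
[[18,11],[20,0],[22,7],[38,18],[43,0],[48,7],[50,0]]
[[18,11],[20,5],[22,7],[38,18],[43,0],[48,7],[50,0]]
[[18,11],[20,5],[22,7],[38,18],[39,20],[50,0]]
[[18,11],[20,7],[38,18],[39,20],[50,0]]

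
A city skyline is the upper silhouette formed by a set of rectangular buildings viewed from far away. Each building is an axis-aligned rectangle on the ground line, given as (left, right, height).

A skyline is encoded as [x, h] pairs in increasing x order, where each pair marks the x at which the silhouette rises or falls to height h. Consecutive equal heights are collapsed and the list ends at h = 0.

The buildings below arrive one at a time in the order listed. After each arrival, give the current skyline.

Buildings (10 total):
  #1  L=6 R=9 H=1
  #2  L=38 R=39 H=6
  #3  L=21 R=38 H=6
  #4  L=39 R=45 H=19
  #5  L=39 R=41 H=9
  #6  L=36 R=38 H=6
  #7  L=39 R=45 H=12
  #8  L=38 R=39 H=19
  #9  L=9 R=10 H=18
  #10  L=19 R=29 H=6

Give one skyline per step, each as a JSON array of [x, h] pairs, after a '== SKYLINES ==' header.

== SKYLINES ==
[[6,1],[9,0]]
[[6,1],[9,0],[38,6],[39,0]]
[[6,1],[9,0],[21,6],[39,0]]
[[6,1],[9,0],[21,6],[39,19],[45,0]]
[[6,1],[9,0],[21,6],[39,19],[45,0]]
[[6,1],[9,0],[21,6],[39,19],[45,0]]
[[6,1],[9,0],[21,6],[39,19],[45,0]]
[[6,1],[9,0],[21,6],[38,19],[45,0]]
[[6,1],[9,18],[10,0],[21,6],[38,19],[45,0]]
[[6,1],[9,18],[10,0],[19,6],[38,19],[45,0]]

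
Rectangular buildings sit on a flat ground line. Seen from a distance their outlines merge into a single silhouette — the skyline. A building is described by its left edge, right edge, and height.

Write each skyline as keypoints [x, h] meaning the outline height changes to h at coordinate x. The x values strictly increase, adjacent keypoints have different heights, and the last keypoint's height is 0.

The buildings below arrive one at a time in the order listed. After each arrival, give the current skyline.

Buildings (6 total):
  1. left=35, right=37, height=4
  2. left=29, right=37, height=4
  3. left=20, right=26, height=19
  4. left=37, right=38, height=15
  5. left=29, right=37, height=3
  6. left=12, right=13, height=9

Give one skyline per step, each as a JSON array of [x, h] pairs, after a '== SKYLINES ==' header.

== SKYLINES ==
[[35,4],[37,0]]
[[29,4],[37,0]]
[[20,19],[26,0],[29,4],[37,0]]
[[20,19],[26,0],[29,4],[37,15],[38,0]]
[[20,19],[26,0],[29,4],[37,15],[38,0]]
[[12,9],[13,0],[20,19],[26,0],[29,4],[37,15],[38,0]]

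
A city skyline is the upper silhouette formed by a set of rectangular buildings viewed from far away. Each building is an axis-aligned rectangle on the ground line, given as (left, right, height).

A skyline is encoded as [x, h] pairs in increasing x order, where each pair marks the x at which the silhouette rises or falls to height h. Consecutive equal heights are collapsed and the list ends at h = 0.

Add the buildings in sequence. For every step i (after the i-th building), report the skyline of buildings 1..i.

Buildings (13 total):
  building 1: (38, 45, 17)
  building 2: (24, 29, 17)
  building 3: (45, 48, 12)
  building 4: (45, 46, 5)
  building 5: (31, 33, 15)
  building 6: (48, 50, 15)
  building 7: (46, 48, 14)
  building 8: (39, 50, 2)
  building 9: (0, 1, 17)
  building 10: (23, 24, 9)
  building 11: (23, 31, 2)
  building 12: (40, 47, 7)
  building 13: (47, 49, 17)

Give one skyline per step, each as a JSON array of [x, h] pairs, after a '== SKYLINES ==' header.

== SKYLINES ==
[[38,17],[45,0]]
[[24,17],[29,0],[38,17],[45,0]]
[[24,17],[29,0],[38,17],[45,12],[48,0]]
[[24,17],[29,0],[38,17],[45,12],[48,0]]
[[24,17],[29,0],[31,15],[33,0],[38,17],[45,12],[48,0]]
[[24,17],[29,0],[31,15],[33,0],[38,17],[45,12],[48,15],[50,0]]
[[24,17],[29,0],[31,15],[33,0],[38,17],[45,12],[46,14],[48,15],[50,0]]
[[24,17],[29,0],[31,15],[33,0],[38,17],[45,12],[46,14],[48,15],[50,0]]
[[0,17],[1,0],[24,17],[29,0],[31,15],[33,0],[38,17],[45,12],[46,14],[48,15],[50,0]]
[[0,17],[1,0],[23,9],[24,17],[29,0],[31,15],[33,0],[38,17],[45,12],[46,14],[48,15],[50,0]]
[[0,17],[1,0],[23,9],[24,17],[29,2],[31,15],[33,0],[38,17],[45,12],[46,14],[48,15],[50,0]]
[[0,17],[1,0],[23,9],[24,17],[29,2],[31,15],[33,0],[38,17],[45,12],[46,14],[48,15],[50,0]]
[[0,17],[1,0],[23,9],[24,17],[29,2],[31,15],[33,0],[38,17],[45,12],[46,14],[47,17],[49,15],[50,0]]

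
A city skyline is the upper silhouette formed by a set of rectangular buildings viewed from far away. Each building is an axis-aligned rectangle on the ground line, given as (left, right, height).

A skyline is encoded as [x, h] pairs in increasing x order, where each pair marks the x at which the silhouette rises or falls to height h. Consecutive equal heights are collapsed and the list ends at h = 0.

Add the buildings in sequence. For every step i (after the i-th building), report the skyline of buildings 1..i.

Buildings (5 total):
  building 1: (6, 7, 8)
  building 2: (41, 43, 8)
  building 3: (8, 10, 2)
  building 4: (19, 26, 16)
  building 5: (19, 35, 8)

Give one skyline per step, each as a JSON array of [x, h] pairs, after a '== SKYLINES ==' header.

== SKYLINES ==
[[6,8],[7,0]]
[[6,8],[7,0],[41,8],[43,0]]
[[6,8],[7,0],[8,2],[10,0],[41,8],[43,0]]
[[6,8],[7,0],[8,2],[10,0],[19,16],[26,0],[41,8],[43,0]]
[[6,8],[7,0],[8,2],[10,0],[19,16],[26,8],[35,0],[41,8],[43,0]]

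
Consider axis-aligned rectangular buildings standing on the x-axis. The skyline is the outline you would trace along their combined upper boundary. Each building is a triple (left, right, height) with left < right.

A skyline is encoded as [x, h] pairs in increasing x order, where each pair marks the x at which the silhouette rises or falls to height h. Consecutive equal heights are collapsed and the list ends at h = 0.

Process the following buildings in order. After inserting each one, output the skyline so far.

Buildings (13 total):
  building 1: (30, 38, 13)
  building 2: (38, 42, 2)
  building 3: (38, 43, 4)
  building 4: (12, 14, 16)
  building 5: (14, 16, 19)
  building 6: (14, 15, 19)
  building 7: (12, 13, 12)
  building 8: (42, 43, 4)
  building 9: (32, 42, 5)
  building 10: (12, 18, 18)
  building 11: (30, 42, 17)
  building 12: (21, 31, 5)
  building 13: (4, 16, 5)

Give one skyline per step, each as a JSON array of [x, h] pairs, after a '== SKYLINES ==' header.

== SKYLINES ==
[[30,13],[38,0]]
[[30,13],[38,2],[42,0]]
[[30,13],[38,4],[43,0]]
[[12,16],[14,0],[30,13],[38,4],[43,0]]
[[12,16],[14,19],[16,0],[30,13],[38,4],[43,0]]
[[12,16],[14,19],[16,0],[30,13],[38,4],[43,0]]
[[12,16],[14,19],[16,0],[30,13],[38,4],[43,0]]
[[12,16],[14,19],[16,0],[30,13],[38,4],[43,0]]
[[12,16],[14,19],[16,0],[30,13],[38,5],[42,4],[43,0]]
[[12,18],[14,19],[16,18],[18,0],[30,13],[38,5],[42,4],[43,0]]
[[12,18],[14,19],[16,18],[18,0],[30,17],[42,4],[43,0]]
[[12,18],[14,19],[16,18],[18,0],[21,5],[30,17],[42,4],[43,0]]
[[4,5],[12,18],[14,19],[16,18],[18,0],[21,5],[30,17],[42,4],[43,0]]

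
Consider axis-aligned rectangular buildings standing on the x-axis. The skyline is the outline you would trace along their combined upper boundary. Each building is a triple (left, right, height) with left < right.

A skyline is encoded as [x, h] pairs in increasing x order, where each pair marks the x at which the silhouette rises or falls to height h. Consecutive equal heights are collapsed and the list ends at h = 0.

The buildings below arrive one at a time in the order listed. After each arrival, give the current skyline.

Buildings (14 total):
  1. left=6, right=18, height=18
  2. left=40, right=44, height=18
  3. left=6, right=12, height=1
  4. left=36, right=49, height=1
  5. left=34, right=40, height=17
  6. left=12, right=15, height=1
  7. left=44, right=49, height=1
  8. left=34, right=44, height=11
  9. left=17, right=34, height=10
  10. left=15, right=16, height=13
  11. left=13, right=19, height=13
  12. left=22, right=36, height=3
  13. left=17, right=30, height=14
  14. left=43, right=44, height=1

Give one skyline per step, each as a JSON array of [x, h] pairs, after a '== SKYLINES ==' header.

== SKYLINES ==
[[6,18],[18,0]]
[[6,18],[18,0],[40,18],[44,0]]
[[6,18],[18,0],[40,18],[44,0]]
[[6,18],[18,0],[36,1],[40,18],[44,1],[49,0]]
[[6,18],[18,0],[34,17],[40,18],[44,1],[49,0]]
[[6,18],[18,0],[34,17],[40,18],[44,1],[49,0]]
[[6,18],[18,0],[34,17],[40,18],[44,1],[49,0]]
[[6,18],[18,0],[34,17],[40,18],[44,1],[49,0]]
[[6,18],[18,10],[34,17],[40,18],[44,1],[49,0]]
[[6,18],[18,10],[34,17],[40,18],[44,1],[49,0]]
[[6,18],[18,13],[19,10],[34,17],[40,18],[44,1],[49,0]]
[[6,18],[18,13],[19,10],[34,17],[40,18],[44,1],[49,0]]
[[6,18],[18,14],[30,10],[34,17],[40,18],[44,1],[49,0]]
[[6,18],[18,14],[30,10],[34,17],[40,18],[44,1],[49,0]]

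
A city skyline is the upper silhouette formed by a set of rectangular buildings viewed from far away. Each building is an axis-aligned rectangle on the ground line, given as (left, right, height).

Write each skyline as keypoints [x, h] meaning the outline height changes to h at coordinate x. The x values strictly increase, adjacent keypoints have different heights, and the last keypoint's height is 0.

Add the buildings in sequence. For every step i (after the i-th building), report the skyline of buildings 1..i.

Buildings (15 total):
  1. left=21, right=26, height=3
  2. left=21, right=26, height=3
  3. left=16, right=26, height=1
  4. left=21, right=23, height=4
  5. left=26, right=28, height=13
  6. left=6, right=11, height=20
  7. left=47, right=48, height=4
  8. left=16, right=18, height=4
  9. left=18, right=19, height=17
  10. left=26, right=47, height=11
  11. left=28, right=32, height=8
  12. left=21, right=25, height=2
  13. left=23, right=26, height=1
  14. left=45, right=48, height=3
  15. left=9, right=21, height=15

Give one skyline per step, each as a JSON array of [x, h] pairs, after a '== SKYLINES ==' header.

== SKYLINES ==
[[21,3],[26,0]]
[[21,3],[26,0]]
[[16,1],[21,3],[26,0]]
[[16,1],[21,4],[23,3],[26,0]]
[[16,1],[21,4],[23,3],[26,13],[28,0]]
[[6,20],[11,0],[16,1],[21,4],[23,3],[26,13],[28,0]]
[[6,20],[11,0],[16,1],[21,4],[23,3],[26,13],[28,0],[47,4],[48,0]]
[[6,20],[11,0],[16,4],[18,1],[21,4],[23,3],[26,13],[28,0],[47,4],[48,0]]
[[6,20],[11,0],[16,4],[18,17],[19,1],[21,4],[23,3],[26,13],[28,0],[47,4],[48,0]]
[[6,20],[11,0],[16,4],[18,17],[19,1],[21,4],[23,3],[26,13],[28,11],[47,4],[48,0]]
[[6,20],[11,0],[16,4],[18,17],[19,1],[21,4],[23,3],[26,13],[28,11],[47,4],[48,0]]
[[6,20],[11,0],[16,4],[18,17],[19,1],[21,4],[23,3],[26,13],[28,11],[47,4],[48,0]]
[[6,20],[11,0],[16,4],[18,17],[19,1],[21,4],[23,3],[26,13],[28,11],[47,4],[48,0]]
[[6,20],[11,0],[16,4],[18,17],[19,1],[21,4],[23,3],[26,13],[28,11],[47,4],[48,0]]
[[6,20],[11,15],[18,17],[19,15],[21,4],[23,3],[26,13],[28,11],[47,4],[48,0]]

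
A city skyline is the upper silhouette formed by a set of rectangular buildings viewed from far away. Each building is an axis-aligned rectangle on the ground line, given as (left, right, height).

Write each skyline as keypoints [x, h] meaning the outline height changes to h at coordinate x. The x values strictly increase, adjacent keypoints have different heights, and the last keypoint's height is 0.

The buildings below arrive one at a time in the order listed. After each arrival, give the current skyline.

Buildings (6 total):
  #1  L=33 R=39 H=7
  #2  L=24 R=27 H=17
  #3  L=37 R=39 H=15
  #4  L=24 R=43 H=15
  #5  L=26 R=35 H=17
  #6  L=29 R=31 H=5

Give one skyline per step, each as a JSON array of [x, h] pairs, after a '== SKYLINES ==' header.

== SKYLINES ==
[[33,7],[39,0]]
[[24,17],[27,0],[33,7],[39,0]]
[[24,17],[27,0],[33,7],[37,15],[39,0]]
[[24,17],[27,15],[43,0]]
[[24,17],[35,15],[43,0]]
[[24,17],[35,15],[43,0]]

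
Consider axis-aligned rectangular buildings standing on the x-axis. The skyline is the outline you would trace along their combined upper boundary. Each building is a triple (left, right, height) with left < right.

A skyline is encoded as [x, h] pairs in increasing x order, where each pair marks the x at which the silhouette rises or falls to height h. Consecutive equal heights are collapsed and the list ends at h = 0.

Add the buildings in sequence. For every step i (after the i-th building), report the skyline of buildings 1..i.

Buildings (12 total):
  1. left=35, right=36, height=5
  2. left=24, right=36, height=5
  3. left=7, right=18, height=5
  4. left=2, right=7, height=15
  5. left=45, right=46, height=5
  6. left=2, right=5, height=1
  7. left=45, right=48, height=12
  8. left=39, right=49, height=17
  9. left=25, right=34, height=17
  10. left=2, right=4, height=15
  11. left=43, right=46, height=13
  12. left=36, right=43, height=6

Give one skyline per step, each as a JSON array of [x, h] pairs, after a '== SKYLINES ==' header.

== SKYLINES ==
[[35,5],[36,0]]
[[24,5],[36,0]]
[[7,5],[18,0],[24,5],[36,0]]
[[2,15],[7,5],[18,0],[24,5],[36,0]]
[[2,15],[7,5],[18,0],[24,5],[36,0],[45,5],[46,0]]
[[2,15],[7,5],[18,0],[24,5],[36,0],[45,5],[46,0]]
[[2,15],[7,5],[18,0],[24,5],[36,0],[45,12],[48,0]]
[[2,15],[7,5],[18,0],[24,5],[36,0],[39,17],[49,0]]
[[2,15],[7,5],[18,0],[24,5],[25,17],[34,5],[36,0],[39,17],[49,0]]
[[2,15],[7,5],[18,0],[24,5],[25,17],[34,5],[36,0],[39,17],[49,0]]
[[2,15],[7,5],[18,0],[24,5],[25,17],[34,5],[36,0],[39,17],[49,0]]
[[2,15],[7,5],[18,0],[24,5],[25,17],[34,5],[36,6],[39,17],[49,0]]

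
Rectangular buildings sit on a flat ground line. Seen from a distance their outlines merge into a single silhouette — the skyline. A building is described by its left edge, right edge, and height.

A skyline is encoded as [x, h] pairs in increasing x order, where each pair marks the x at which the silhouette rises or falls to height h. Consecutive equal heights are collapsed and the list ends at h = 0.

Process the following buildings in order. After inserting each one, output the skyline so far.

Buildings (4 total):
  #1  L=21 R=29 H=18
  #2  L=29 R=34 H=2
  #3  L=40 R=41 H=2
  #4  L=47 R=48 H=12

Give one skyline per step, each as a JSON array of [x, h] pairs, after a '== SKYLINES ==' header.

== SKYLINES ==
[[21,18],[29,0]]
[[21,18],[29,2],[34,0]]
[[21,18],[29,2],[34,0],[40,2],[41,0]]
[[21,18],[29,2],[34,0],[40,2],[41,0],[47,12],[48,0]]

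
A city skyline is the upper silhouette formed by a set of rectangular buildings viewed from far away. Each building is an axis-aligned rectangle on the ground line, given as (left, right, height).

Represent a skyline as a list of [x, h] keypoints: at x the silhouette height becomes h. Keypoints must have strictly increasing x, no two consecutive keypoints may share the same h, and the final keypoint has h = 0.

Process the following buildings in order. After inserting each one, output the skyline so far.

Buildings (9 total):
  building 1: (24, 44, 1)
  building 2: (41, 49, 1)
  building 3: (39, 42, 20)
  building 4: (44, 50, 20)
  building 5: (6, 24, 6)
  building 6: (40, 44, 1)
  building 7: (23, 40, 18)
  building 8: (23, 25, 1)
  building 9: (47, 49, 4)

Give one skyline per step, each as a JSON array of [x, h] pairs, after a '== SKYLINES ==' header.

== SKYLINES ==
[[24,1],[44,0]]
[[24,1],[49,0]]
[[24,1],[39,20],[42,1],[49,0]]
[[24,1],[39,20],[42,1],[44,20],[50,0]]
[[6,6],[24,1],[39,20],[42,1],[44,20],[50,0]]
[[6,6],[24,1],[39,20],[42,1],[44,20],[50,0]]
[[6,6],[23,18],[39,20],[42,1],[44,20],[50,0]]
[[6,6],[23,18],[39,20],[42,1],[44,20],[50,0]]
[[6,6],[23,18],[39,20],[42,1],[44,20],[50,0]]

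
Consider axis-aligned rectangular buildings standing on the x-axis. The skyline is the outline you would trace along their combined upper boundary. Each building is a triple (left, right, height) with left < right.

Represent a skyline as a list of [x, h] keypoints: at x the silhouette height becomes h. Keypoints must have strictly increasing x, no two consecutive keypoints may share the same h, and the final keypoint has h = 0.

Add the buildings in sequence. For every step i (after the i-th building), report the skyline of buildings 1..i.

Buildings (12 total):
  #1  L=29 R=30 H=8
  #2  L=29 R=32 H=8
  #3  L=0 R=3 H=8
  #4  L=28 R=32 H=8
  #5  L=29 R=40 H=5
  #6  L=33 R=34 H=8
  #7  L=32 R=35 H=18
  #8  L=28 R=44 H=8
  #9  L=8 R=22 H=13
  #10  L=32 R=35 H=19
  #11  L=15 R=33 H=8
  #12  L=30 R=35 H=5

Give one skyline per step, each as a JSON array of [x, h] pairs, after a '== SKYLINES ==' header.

== SKYLINES ==
[[29,8],[30,0]]
[[29,8],[32,0]]
[[0,8],[3,0],[29,8],[32,0]]
[[0,8],[3,0],[28,8],[32,0]]
[[0,8],[3,0],[28,8],[32,5],[40,0]]
[[0,8],[3,0],[28,8],[32,5],[33,8],[34,5],[40,0]]
[[0,8],[3,0],[28,8],[32,18],[35,5],[40,0]]
[[0,8],[3,0],[28,8],[32,18],[35,8],[44,0]]
[[0,8],[3,0],[8,13],[22,0],[28,8],[32,18],[35,8],[44,0]]
[[0,8],[3,0],[8,13],[22,0],[28,8],[32,19],[35,8],[44,0]]
[[0,8],[3,0],[8,13],[22,8],[32,19],[35,8],[44,0]]
[[0,8],[3,0],[8,13],[22,8],[32,19],[35,8],[44,0]]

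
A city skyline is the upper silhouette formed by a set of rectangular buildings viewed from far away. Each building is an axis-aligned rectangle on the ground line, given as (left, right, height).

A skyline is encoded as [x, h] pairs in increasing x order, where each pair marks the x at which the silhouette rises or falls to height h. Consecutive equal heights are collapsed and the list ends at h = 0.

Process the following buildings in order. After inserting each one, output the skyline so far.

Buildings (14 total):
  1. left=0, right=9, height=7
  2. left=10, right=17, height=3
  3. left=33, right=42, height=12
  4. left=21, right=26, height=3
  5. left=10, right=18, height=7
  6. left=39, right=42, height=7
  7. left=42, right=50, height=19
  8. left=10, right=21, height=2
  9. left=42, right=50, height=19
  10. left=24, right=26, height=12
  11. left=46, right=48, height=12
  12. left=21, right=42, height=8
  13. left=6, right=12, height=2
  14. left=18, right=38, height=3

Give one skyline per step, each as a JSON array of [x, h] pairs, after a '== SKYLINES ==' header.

== SKYLINES ==
[[0,7],[9,0]]
[[0,7],[9,0],[10,3],[17,0]]
[[0,7],[9,0],[10,3],[17,0],[33,12],[42,0]]
[[0,7],[9,0],[10,3],[17,0],[21,3],[26,0],[33,12],[42,0]]
[[0,7],[9,0],[10,7],[18,0],[21,3],[26,0],[33,12],[42,0]]
[[0,7],[9,0],[10,7],[18,0],[21,3],[26,0],[33,12],[42,0]]
[[0,7],[9,0],[10,7],[18,0],[21,3],[26,0],[33,12],[42,19],[50,0]]
[[0,7],[9,0],[10,7],[18,2],[21,3],[26,0],[33,12],[42,19],[50,0]]
[[0,7],[9,0],[10,7],[18,2],[21,3],[26,0],[33,12],[42,19],[50,0]]
[[0,7],[9,0],[10,7],[18,2],[21,3],[24,12],[26,0],[33,12],[42,19],[50,0]]
[[0,7],[9,0],[10,7],[18,2],[21,3],[24,12],[26,0],[33,12],[42,19],[50,0]]
[[0,7],[9,0],[10,7],[18,2],[21,8],[24,12],[26,8],[33,12],[42,19],[50,0]]
[[0,7],[9,2],[10,7],[18,2],[21,8],[24,12],[26,8],[33,12],[42,19],[50,0]]
[[0,7],[9,2],[10,7],[18,3],[21,8],[24,12],[26,8],[33,12],[42,19],[50,0]]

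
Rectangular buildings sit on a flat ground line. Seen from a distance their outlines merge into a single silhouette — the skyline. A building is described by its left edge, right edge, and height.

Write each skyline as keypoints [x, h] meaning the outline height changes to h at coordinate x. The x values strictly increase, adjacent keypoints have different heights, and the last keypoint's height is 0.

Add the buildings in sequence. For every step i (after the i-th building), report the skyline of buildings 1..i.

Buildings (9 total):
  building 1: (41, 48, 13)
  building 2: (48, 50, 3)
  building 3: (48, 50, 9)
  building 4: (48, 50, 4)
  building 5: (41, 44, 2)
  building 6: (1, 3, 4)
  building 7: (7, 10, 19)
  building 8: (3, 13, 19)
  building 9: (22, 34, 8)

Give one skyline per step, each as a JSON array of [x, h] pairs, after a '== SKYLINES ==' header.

== SKYLINES ==
[[41,13],[48,0]]
[[41,13],[48,3],[50,0]]
[[41,13],[48,9],[50,0]]
[[41,13],[48,9],[50,0]]
[[41,13],[48,9],[50,0]]
[[1,4],[3,0],[41,13],[48,9],[50,0]]
[[1,4],[3,0],[7,19],[10,0],[41,13],[48,9],[50,0]]
[[1,4],[3,19],[13,0],[41,13],[48,9],[50,0]]
[[1,4],[3,19],[13,0],[22,8],[34,0],[41,13],[48,9],[50,0]]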